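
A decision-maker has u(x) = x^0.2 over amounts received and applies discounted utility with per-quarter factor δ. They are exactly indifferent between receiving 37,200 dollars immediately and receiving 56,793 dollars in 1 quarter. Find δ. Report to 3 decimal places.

The payoff in 1 quarter is discounted by δ, so u(37200) = δ·u(56793) and δ = u(37200)/u(56793).
Since u(x) = x^0.2, δ = (37200/56793)^0.2 = 0.65501^0.2 = 0.91886.

δ ≈ 0.919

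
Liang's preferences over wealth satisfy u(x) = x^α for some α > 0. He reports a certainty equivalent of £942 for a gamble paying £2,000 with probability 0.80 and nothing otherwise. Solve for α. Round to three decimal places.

EU(lottery) = 0.80·2000^α + 0.20·0 = 0.80·2000^α.
Equating: 942^α = 0.80·2000^α, i.e. 0.4710^α = 0.80.
α = ln(0.80) / ln(942/2000) = -0.223144/-0.752897 ≈ 0.296.

α ≈ 0.296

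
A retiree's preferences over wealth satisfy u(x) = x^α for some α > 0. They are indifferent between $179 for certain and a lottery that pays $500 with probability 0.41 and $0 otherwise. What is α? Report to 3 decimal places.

α ≈ 0.868

The lottery's expected utility is 0.41·u(500) + 0.59·u(0) = 0.41·500^α (since u(0) = 0 for α > 0).
Equating: 179^α = 0.41·500^α, i.e. 0.3580^α = 0.41.
Taking logs: α·ln(179/500) = ln(0.41), so α = -0.891598 / -1.027222 ≈ 0.868.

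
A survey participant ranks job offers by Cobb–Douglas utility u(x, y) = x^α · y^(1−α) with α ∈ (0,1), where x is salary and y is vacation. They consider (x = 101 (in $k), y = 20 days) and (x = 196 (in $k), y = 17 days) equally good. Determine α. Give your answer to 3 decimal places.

Set the two utilities equal: 101^α·20^(1−α) = 196^α·17^(1−α).
Rearrange to (101/196)^α = (17/20)^(1−α) and take logs: α·-0.662994 = (1−α)·-0.162519.
Thus α·(-0.825513) = -0.162519, so α = -0.162519/-0.825513 ≈ 0.197.

α ≈ 0.197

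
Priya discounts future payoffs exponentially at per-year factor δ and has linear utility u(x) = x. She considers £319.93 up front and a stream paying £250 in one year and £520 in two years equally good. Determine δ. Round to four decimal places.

δ ≈ 0.5800

Equating present values: 319.93 = 250δ + 520δ².
So 520δ² + 250δ − 319.93 = 0.
By the quadratic formula (taking the positive root), δ = (−250 + √727954.40) / 1040 ≈ 0.5800.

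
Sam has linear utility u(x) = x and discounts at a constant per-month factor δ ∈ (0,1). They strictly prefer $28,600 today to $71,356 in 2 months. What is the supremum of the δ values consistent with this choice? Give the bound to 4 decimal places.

The preference means 28600 > δ^2·71356.
So δ^2 < 28600/71356 = 0.40081; taking the square root of both positive sides preserves the inequality.
δ < (28600/71356)^(1/2) ≈ 0.6331.

δ < 0.6331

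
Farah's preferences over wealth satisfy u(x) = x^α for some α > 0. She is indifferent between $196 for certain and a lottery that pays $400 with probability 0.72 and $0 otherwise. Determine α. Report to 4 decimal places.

Since u(0) = 0, the lottery's EU is 0.72·400^α.
Equating: 196^α = 0.72·400^α, i.e. 0.4900^α = 0.72.
Take logs: α = ln 0.72 / ln(196/400) ≈ 0.460509.

α ≈ 0.4605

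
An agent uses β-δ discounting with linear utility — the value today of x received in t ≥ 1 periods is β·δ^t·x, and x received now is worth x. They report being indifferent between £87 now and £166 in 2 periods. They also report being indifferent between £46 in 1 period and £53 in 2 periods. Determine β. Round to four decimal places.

β ≈ 0.6957

The second indifference involves only future payoffs, so β cancels: β·δ^1·46 = β·δ^2·53, giving δ = 46/53 = 0.86792.
Now use the now-vs-future pair: 87 = β·δ^2·166 gives β = 87/(0.75329·166) ≈ 0.6957.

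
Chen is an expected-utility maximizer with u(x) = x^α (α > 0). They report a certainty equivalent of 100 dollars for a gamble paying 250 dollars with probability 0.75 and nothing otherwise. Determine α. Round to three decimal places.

α ≈ 0.314

EU(lottery) = 0.75·250^α + 0.25·0 = 0.75·250^α.
Indifference: 100^α = 0.75·250^α, so (100/250)^α = 0.75.
Take logs: α = ln 0.75 / ln(100/250) ≈ 0.31396.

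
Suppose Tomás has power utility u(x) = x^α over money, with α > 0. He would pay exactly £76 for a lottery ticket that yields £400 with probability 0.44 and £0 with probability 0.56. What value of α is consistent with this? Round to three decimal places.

α ≈ 0.494

EU(lottery) = 0.44·400^α + 0.56·0 = 0.44·400^α.
Equating: 76^α = 0.44·400^α, i.e. 0.1900^α = 0.44.
Taking logs: α·ln(76/400) = ln(0.44), so α = -0.820981 / -1.660731 ≈ 0.494.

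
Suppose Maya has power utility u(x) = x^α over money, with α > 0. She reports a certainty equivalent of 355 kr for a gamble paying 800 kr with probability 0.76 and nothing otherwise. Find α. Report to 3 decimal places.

The lottery's expected utility is 0.76·u(800) + 0.24·u(0) = 0.76·800^α (since u(0) = 0 for α > 0).
Indifference: 355^α = 0.76·800^α, so (355/800)^α = 0.76.
Taking logs: α·ln(355/800) = ln(0.76), so α = -0.274437 / -0.812494 ≈ 0.338.

α ≈ 0.338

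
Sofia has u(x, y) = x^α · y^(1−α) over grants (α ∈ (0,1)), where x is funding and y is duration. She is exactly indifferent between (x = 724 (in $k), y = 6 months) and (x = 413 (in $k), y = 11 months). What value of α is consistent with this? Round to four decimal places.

Set the two utilities equal: 724^α·6^(1−α) = 413^α·11^(1−α).
Taking logs: α·ln 724 + (1−α)·ln 6 = α·ln 413 + (1−α)·ln 11, i.e. α·0.5613438 = (1−α)·0.6061358.
So α/(1−α) = (0.6061358)/(0.5613438) = 1.0797942, and α = 1.0797942/2.0797942 ≈ 0.5192.

α ≈ 0.5192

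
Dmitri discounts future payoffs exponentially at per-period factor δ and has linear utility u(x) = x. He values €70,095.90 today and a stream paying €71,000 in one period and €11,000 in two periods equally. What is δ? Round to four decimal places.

Equating present values: 70095.90 = 71000δ + 11000δ².
So 11000δ² + 71000δ − 70095.90 = 0.
By the quadratic formula (taking the positive root), δ = (−71000 + √8125219600.00) / 22000 ≈ 0.8700.

δ ≈ 0.8700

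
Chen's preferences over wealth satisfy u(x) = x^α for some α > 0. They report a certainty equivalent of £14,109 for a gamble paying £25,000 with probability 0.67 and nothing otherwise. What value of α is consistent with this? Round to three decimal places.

α ≈ 0.700

The lottery's expected utility is 0.67·u(25000) + 0.33·u(0) = 0.67·25000^α (since u(0) = 0 for α > 0).
Setting u(14109) equal to that: 14109^α = 0.67·25000^α ⇒ (14109/25000)^α = 0.67.
α = ln(0.67) / ln(14109/25000) = -0.400478/-0.572063 ≈ 0.700.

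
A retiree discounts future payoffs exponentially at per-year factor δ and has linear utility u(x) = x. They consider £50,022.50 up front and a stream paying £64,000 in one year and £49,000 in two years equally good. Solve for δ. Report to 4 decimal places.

δ ≈ 0.5500

The stream is worth 64000δ + 49000δ² today, so 64000δ + 49000δ² = 50022.50.
So 49000δ² + 64000δ − 50022.50 = 0.
By the quadratic formula (taking the positive root), δ = (−64000 + √13900410000.00) / 98000 ≈ 0.5500.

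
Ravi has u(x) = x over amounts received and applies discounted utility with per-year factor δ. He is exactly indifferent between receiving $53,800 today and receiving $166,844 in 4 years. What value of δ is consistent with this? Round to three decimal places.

δ ≈ 0.754

Indifference means u(53800) = δ^4 · u(166844), so δ^4 = u(53800)/u(166844).
With u(x) = x: δ^4 = 53800/166844 = 0.32246.
Taking the 4th root: δ = 0.32246^(1/4) ≈ 0.754.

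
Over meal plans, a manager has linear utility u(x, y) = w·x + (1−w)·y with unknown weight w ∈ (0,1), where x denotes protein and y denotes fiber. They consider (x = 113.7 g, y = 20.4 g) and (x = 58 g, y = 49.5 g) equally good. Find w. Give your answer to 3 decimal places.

w = 0.343

Indifference: w·113.7 + (1−w)·20.4 = w·58 + (1−w)·49.5.
Collecting terms: w·55.7 = (1−w)·29.1.
The marginal rate of substitution is 29.1/55.7, so w = 29.1/(55.7+29.1) = 0.343.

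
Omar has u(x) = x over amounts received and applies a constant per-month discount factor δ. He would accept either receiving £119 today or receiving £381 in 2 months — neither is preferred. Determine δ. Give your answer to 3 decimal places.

Indifference means u(119) = δ^2 · u(381), so δ^2 = u(119)/u(381).
With u(x) = x: δ^2 = 119/381 = 0.31234.
Hence δ = (0.31234)^(1/2) = 0.55887.

δ ≈ 0.559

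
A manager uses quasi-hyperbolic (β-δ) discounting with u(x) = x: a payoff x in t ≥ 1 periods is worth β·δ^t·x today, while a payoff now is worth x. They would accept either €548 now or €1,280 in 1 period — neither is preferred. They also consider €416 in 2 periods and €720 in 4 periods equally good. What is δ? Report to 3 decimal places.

δ ≈ 0.760

From the later pair, β·δ^2·416 = β·δ^4·720; dividing through, δ^2 = 416/720 = 0.57778, so δ = 0.76012.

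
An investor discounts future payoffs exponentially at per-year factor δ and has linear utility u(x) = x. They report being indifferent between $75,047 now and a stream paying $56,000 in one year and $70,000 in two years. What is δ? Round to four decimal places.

Present value of the stream is 56000·δ + 70000·δ². Indifference gives 56000δ + 70000δ² = 75047.
That is, 70000δ² + 56000δ − 75047 = 0, a quadratic in δ.
δ = (−56000 + √(56000² + 4·70000·75047)) / (2·70000) = (−56000 + √24149160000.00) / 140000 ≈ 0.7100.

δ ≈ 0.7100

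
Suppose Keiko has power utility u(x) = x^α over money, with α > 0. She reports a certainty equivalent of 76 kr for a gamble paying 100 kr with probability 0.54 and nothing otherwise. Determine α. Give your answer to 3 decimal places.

EU(lottery) = 0.54·100^α + 0.46·0 = 0.54·100^α.
Equating: 76^α = 0.54·100^α, i.e. 0.7600^α = 0.54.
α = ln(0.54) / ln(76/100) = -0.616186/-0.274437 ≈ 2.245.

α ≈ 2.245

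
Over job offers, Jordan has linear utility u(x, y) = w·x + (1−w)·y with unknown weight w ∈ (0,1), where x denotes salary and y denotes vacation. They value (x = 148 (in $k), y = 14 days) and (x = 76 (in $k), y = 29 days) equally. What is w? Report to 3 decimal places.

Equating utilities: w·148 + (1−w)·14 = w·76 + (1−w)·29.
w·(148−76) = (1−w)·(29−14), i.e. w·72 = (1−w)·15.
So w/(1−w) = 15/72 = 0.2083, giving w = 15/(72+15) = 0.172.

w = 0.172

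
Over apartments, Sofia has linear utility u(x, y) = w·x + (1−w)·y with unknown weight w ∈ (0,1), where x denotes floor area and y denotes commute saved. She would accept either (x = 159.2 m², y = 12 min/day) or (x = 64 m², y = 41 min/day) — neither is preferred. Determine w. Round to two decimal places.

Equating utilities: w·159.2 + (1−w)·12 = w·64 + (1−w)·41.
w·(159.2−64) = (1−w)·(41−12), i.e. w·95.2 = (1−w)·29.
The marginal rate of substitution is 29/95.2, so w = 29/(95.2+29) = 0.23.

w = 0.23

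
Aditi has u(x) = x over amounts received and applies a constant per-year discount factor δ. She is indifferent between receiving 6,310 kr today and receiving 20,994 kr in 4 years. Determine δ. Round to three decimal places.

The payoff in 4 years is discounted by δ^4, so u(6310) = δ^4·u(20994) and δ^4 = u(6310)/u(20994).
With u(x) = x: δ^4 = 6310/20994 = 0.30056.
So δ = 0.30056^(1/4) ≈ 0.740.

δ ≈ 0.740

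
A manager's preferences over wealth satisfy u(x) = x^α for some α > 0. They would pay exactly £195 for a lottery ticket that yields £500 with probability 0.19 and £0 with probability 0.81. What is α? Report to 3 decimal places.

The lottery's expected utility is 0.19·u(500) + 0.81·u(0) = 0.19·500^α (since u(0) = 0 for α > 0).
Setting u(195) equal to that: 195^α = 0.19·500^α ⇒ (195/500)^α = 0.19.
Taking logs: α·ln(195/500) = ln(0.19), so α = -1.660731 / -0.941609 ≈ 1.764.

α ≈ 1.764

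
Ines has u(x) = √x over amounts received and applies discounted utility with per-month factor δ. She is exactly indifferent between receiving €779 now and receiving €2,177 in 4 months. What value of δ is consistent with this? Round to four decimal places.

Indifference means u(779) = δ^4 · u(2177), so δ^4 = u(779)/u(2177).
With u(x) = √x: δ^4 = √779/√2177 = √(779/2177) = 0.59819.
Taking the 4th root: δ = 0.59819^(1/4) ≈ 0.8794.

δ ≈ 0.8794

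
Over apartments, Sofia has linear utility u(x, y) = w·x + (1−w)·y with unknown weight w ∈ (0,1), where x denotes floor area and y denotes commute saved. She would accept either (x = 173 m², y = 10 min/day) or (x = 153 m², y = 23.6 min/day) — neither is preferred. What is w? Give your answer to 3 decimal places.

Indifference: w·173 + (1−w)·10 = w·153 + (1−w)·23.6.
w·(173−153) = (1−w)·(23.6−10), i.e. w·20 = (1−w)·13.6.
The marginal rate of substitution is 13.6/20, so w = 13.6/(20+13.6) = 0.405.

w = 0.405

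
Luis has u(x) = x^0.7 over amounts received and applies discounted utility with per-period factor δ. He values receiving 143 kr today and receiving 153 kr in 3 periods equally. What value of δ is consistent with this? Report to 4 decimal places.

δ ≈ 0.9844

The payoff in 3 periods is discounted by δ^3, so u(143) = δ^3·u(153) and δ^3 = u(143)/u(153).
With u(x) = x^0.7: δ^3 = 143^0.7/153^0.7 = (143/153)^0.7 = 0.95379.
So δ = 0.95379^(1/3) ≈ 0.9844.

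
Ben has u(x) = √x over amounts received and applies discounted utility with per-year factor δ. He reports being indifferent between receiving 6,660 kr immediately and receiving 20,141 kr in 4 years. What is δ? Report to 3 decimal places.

δ ≈ 0.871

The payoff in 4 years is discounted by δ^4, so u(6660) = δ^4·u(20141) and δ^4 = u(6660)/u(20141).
With u(x) = √x: δ^4 = √6660/√20141 = √(6660/20141) = 0.57504.
Taking the 4th root: δ = 0.57504^(1/4) ≈ 0.871.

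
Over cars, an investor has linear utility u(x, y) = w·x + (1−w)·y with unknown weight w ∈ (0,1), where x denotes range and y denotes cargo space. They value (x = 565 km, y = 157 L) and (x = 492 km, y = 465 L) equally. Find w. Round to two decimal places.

u(565,157) = u(492,465) means w·565 + (1−w)·157 = w·492 + (1−w)·465.
Rearranging, 73·w − 308·(1−w) = 0.
Hence w = 308/(73+308) = 308/381 = 0.81.

w = 0.81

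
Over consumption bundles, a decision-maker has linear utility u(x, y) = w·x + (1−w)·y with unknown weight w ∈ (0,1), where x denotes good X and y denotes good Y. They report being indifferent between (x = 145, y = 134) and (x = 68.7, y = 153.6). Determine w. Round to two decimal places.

w = 0.20

Equating utilities: w·145 + (1−w)·134 = w·68.7 + (1−w)·153.6.
Collecting terms: w·76.3 = (1−w)·19.6.
The marginal rate of substitution is 19.6/76.3, so w = 19.6/(76.3+19.6) = 0.20.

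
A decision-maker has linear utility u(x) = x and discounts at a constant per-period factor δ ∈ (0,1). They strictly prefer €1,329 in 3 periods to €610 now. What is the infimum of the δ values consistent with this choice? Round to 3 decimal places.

δ > 0.771

Under u(x) = x this choice says 610 < δ^3·1329.
So δ^3 > 610/1329 = 0.45899; taking the cube root of both positive sides preserves the inequality.
δ > (610/1329)^(1/3) ≈ 0.771.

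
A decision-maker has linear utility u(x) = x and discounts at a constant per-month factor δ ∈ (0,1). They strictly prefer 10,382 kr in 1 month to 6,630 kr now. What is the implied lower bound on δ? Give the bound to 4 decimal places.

δ > 0.6386

The preference means 6630 < δ·10382.
Dividing through by 10382 gives δ > 0.63861.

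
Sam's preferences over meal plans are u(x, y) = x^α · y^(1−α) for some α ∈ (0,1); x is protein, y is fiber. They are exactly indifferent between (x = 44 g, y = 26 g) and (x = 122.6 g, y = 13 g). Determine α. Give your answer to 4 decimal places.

α ≈ 0.4035

Set the two utilities equal: 44^α·26^(1−α) = 122.6^α·13^(1−α).
(44/122.6)^α = (13/26)^(1−α); take logs: α·ln(44/122.6) = (1−α)·ln(13/26), i.e. α·-1.0247374 = (1−α)·-0.6931472.
So α/(1−α) = (-0.6931472)/(-1.0247374) = 0.6764145, and α = 0.6764145/1.6764145 ≈ 0.4035.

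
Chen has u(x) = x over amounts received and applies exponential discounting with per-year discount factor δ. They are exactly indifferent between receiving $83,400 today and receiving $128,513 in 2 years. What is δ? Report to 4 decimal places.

δ ≈ 0.8056

Equating discounted utilities: u(83400) = δ^2·u(128513) ⇒ δ^2 = u(83400)/u(128513).
With u(x) = x: δ^2 = 83400/128513 = 0.64896.
Taking the square root: δ = 0.64896^(1/2) ≈ 0.8056.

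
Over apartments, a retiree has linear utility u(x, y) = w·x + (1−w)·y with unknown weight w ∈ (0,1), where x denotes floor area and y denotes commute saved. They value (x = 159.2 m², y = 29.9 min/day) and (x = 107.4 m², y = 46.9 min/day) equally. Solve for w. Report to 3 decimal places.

w = 0.247

u(159.2,29.9) = u(107.4,46.9) means w·159.2 + (1−w)·29.9 = w·107.4 + (1−w)·46.9.
Collecting terms: w·51.8 = (1−w)·17.
Hence w = 17/(51.8+17) = 17/68.8 = 0.247.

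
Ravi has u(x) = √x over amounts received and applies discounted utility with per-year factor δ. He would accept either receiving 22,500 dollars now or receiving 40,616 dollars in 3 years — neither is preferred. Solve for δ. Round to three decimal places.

δ ≈ 0.906

The payoff in 3 years is discounted by δ^3, so u(22500) = δ^3·u(40616) and δ^3 = u(22500)/u(40616).
Since u(x) = √x, δ^3 = √(22500/40616) = 0.74429.
Hence δ = (0.74429)^(1/3) = 0.90625.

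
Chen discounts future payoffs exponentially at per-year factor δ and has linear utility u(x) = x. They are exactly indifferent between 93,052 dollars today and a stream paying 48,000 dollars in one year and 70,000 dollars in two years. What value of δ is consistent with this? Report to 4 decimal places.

δ ≈ 0.8600

Present value of the stream is 48000·δ + 70000·δ². Indifference gives 48000δ + 70000δ² = 93052.
That is, 70000δ² + 48000δ − 93052 = 0, a quadratic in δ.
The positive root is δ = [−48000 + √(48000² + 4·70000·93052)] / (2·70000) = (−48000 + 168400.000)/140000 ≈ 0.8600.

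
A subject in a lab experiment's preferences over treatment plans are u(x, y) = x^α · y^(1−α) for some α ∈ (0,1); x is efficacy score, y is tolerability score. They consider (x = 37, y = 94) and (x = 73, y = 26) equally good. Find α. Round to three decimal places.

α ≈ 0.654

The Cobb–Douglas utilities coincide, so 37^α·94^(1−α) = 73^α·26^(1−α).
Taking logs: α·ln 37 + (1−α)·ln 94 = α·ln 73 + (1−α)·ln 26, i.e. α·-0.679542 = (1−α)·-1.285198.
So α/(1−α) = (-1.285198)/(-0.679542) = 1.891271, and α = 1.891271/2.891271 ≈ 0.654.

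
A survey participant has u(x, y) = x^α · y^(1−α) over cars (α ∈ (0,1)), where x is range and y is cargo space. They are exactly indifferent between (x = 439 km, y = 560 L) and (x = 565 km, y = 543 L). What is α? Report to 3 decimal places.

α ≈ 0.109

Set the two utilities equal: 439^α·560^(1−α) = 565^α·543^(1−α).
(439/565)^α = (543/560)^(1−α); take logs: α·ln(439/565) = (1−α)·ln(543/560), i.e. α·-0.252326 = (1−α)·-0.030827.
With A = -0.252326 and B = -0.030827: α·A = (1−α)·B, so α = B/(A+B) = -0.030827/-0.283153 ≈ 0.109.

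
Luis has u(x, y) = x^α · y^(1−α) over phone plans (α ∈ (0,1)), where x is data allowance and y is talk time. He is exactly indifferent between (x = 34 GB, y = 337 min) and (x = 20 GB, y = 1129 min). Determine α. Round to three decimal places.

Indifference: 34^α · 337^(1−α) = 20^α · 1129^(1−α).
Rearrange to (34/20)^α = (1129/337)^(1−α) and take logs: α·0.530628 = (1−α)·1.209005.
Thus α·(1.739633) = 1.209005, so α = 1.209005/1.739633 ≈ 0.695.

α ≈ 0.695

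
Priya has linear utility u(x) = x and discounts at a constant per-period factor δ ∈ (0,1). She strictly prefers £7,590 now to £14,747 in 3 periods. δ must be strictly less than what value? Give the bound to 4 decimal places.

δ < 0.8014

The preference means 7590 > δ^3·14747.
Dividing by 14747: δ^3 < 0.51468. Both sides are positive, so the cube root keeps the direction.
δ < (7590/14747)^(1/3) ≈ 0.8014.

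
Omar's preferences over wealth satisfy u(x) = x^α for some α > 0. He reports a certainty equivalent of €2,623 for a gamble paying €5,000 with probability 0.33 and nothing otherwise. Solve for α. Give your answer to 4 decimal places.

The lottery's expected utility is 0.33·u(5000) + 0.67·u(0) = 0.33·5000^α (since u(0) = 0 for α > 0).
Indifference: 2623^α = 0.33·5000^α, so (2623/5000)^α = 0.33.
Take logs: α = ln 0.33 / ln(2623/5000) ≈ 1.718539.

α ≈ 1.7185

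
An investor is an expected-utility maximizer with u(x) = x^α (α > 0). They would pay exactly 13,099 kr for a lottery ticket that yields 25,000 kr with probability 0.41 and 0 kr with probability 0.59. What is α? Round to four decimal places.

α ≈ 1.3795

Since u(0) = 0, the lottery's EU is 0.41·25000^α.
Indifference: 13099^α = 0.41·25000^α, so (13099/25000)^α = 0.41.
α = ln(0.41) / ln(13099/25000) = -0.8915981/-0.6463399 ≈ 1.3795.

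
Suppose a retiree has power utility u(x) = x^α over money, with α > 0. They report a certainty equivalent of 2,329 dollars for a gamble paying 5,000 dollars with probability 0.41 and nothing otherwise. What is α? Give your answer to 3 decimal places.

α ≈ 1.167

The lottery's expected utility is 0.41·u(5000) + 0.59·u(0) = 0.41·5000^α (since u(0) = 0 for α > 0).
Equating: 2329^α = 0.41·5000^α, i.e. 0.4658^α = 0.41.
α = ln(0.41) / ln(2329/5000) = -0.891598/-0.763999 ≈ 1.167.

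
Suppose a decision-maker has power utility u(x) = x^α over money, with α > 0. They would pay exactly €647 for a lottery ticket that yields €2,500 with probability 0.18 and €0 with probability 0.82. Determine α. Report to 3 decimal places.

α ≈ 1.269

EU(lottery) = 0.18·2500^α + 0.82·0 = 0.18·2500^α.
Setting u(647) equal to that: 647^α = 0.18·2500^α ⇒ (647/2500)^α = 0.18.
Taking logs: α·ln(647/2500) = ln(0.18), so α = -1.714798 / -1.351700 ≈ 1.269.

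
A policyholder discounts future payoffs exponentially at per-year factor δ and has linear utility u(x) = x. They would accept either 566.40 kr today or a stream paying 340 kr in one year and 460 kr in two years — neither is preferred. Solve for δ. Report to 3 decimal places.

The stream is worth 340δ + 460δ² today, so 340δ + 460δ² = 566.40.
Rearranged: 460δ² + 340δ − 566.40 = 0.
The positive root is δ = [−340 + √(340² + 4·460·566.40)] / (2·460) = (−340 + 1076.000)/920 ≈ 0.800.

δ ≈ 0.800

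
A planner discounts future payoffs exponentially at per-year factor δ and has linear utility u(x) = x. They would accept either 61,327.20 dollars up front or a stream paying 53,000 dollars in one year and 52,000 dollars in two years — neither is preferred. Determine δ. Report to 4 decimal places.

Present value of the stream is 53000·δ + 52000·δ². Indifference gives 53000δ + 52000δ² = 61327.20.
That is, 52000δ² + 53000δ − 61327.20 = 0, a quadratic in δ.
The positive root is δ = [−53000 + √(53000² + 4·52000·61327.20)] / (2·52000) = (−53000 + 124760.000)/104000 ≈ 0.6900.

δ ≈ 0.6900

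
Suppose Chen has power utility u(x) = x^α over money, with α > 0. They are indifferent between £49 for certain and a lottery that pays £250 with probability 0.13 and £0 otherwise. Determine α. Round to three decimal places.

α ≈ 1.252

Since u(0) = 0, the lottery's EU is 0.13·250^α.
Indifference: 49^α = 0.13·250^α, so (49/250)^α = 0.13.
Taking logs: α·ln(49/250) = ln(0.13), so α = -2.040221 / -1.629641 ≈ 1.252.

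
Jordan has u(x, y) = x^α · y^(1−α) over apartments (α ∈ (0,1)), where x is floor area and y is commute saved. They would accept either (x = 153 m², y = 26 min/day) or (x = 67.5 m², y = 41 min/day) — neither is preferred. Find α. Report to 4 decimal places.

Indifference: 153^α · 26^(1−α) = 67.5^α · 41^(1−α).
(153/67.5)^α = (41/26)^(1−α); take logs: α·ln(153/67.5) = (1−α)·ln(41/26), i.e. α·0.8183103 = (1−α)·0.4554755.
So α/(1−α) = (0.4554755)/(0.8183103) = 0.5566049, and α = 0.5566049/1.5566049 ≈ 0.3576.

α ≈ 0.3576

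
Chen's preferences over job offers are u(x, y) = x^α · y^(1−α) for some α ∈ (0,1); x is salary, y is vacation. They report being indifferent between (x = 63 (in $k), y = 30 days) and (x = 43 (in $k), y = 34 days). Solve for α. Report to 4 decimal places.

The Cobb–Douglas utilities coincide, so 63^α·30^(1−α) = 43^α·34^(1−α).
(63/43)^α = (34/30)^(1−α); take logs: α·ln(63/43) = (1−α)·ln(34/30), i.e. α·0.3819346 = (1−α)·0.1251631.
With A = 0.3819346 and B = 0.1251631: α·A = (1−α)·B, so α = B/(A+B) = 0.1251631/0.5070977 ≈ 0.2468.

α ≈ 0.2468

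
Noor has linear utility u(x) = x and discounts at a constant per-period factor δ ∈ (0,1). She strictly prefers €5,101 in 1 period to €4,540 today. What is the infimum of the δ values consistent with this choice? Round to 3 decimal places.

Comparing present values: 4540 < δ·5101.
So δ > 4540/5101 = 0.89002.

δ > 0.890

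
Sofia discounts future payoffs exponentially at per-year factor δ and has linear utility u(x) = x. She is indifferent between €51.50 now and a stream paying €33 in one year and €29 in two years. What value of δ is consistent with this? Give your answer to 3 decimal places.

δ ≈ 0.880

Present value of the stream is 33·δ + 29·δ². Indifference gives 33δ + 29δ² = 51.50.
So 29δ² + 33δ − 51.50 = 0.
δ = (−33 + √(33² + 4·29·51.50)) / (2·29) = (−33 + √7063.00) / 58 ≈ 0.880.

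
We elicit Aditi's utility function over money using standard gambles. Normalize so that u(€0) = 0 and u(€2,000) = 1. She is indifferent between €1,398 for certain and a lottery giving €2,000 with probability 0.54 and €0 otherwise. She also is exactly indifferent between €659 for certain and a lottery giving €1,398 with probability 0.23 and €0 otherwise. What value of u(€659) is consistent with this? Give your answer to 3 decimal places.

First, u(€1,398) = 0.54·u(€2,000) + 0.46·u(€0) = 0.54.
The second indifference gives u(€659) = 0.23·u(€1,398) + 0.77·u(€0) = 0.23·0.54 + 0.77·0.00 = 0.1242.

0.124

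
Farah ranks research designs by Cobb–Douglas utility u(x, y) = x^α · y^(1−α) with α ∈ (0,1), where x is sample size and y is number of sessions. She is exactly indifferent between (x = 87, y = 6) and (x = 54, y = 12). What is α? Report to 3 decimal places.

α ≈ 0.592

The Cobb–Douglas utilities coincide, so 87^α·6^(1−α) = 54^α·12^(1−α).
(87/54)^α = (12/6)^(1−α); take logs: α·ln(87/54) = (1−α)·ln(12/6), i.e. α·0.476924 = (1−α)·0.693147.
So α/(1−α) = (0.693147)/(0.476924) = 1.453370, and α = 1.453370/2.453370 ≈ 0.592.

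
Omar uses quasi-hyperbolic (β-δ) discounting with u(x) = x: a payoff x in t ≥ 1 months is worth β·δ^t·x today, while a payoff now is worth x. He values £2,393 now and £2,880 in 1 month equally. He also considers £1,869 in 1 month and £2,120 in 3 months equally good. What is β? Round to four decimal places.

β ≈ 0.8849

From the later pair, β·δ^1·1869 = β·δ^3·2120; dividing through, δ^2 = 1869/2120 = 0.88160, so δ = 0.93894.
The first indifference: 2393 = β·δ·2880, so β = 2393/(δ·2880) = 2393/(0.93894·2880) ≈ 0.8849.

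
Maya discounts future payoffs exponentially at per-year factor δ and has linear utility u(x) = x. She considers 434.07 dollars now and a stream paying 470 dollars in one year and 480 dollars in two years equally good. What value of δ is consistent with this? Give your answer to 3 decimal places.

Equating present values: 434.07 = 470δ + 480δ².
So 480δ² + 470δ − 434.07 = 0.
The positive root is δ = [−470 + √(470² + 4·480·434.07)] / (2·480) = (−470 + 1026.798)/960 ≈ 0.580.

δ ≈ 0.580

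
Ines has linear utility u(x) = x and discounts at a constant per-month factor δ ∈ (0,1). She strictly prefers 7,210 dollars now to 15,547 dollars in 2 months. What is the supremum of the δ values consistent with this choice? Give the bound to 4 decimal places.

Under u(x) = x this choice says 7210 > δ^2·15547.
So δ^2 < 7210/15547 = 0.46376; taking the square root of both positive sides preserves the inequality.
δ < 0.46376^(1/2) = 0.6810.

δ < 0.6810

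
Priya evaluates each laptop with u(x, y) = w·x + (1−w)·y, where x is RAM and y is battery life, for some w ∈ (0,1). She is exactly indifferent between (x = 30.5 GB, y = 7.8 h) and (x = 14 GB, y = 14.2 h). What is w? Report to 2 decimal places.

w = 0.28

Indifference: w·30.5 + (1−w)·7.8 = w·14 + (1−w)·14.2.
Collecting terms: w·16.5 = (1−w)·6.4.
So w/(1−w) = 6.4/16.5 = 0.3879, giving w = 6.4/(16.5+6.4) = 0.28.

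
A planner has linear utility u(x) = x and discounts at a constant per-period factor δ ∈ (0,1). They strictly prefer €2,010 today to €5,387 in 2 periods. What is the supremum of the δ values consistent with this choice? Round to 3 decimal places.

Under u(x) = x this choice says 2010 > δ^2·5387.
So δ^2 < 2010/5387 = 0.37312; taking the square root of both positive sides preserves the inequality.
δ < 0.37312^(1/2) = 0.611.

δ < 0.611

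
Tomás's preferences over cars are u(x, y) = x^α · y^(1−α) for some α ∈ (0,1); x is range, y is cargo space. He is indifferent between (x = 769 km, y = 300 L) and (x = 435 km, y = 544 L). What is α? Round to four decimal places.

α ≈ 0.5109

Indifference: 769^α · 300^(1−α) = 435^α · 544^(1−α).
Rearrange to (769/435)^α = (544/300)^(1−α) and take logs: α·0.5697449 = (1−α)·0.5951668.
So α/(1−α) = (0.5951668)/(0.5697449) = 1.0446198, and α = 1.0446198/2.0446198 ≈ 0.5109.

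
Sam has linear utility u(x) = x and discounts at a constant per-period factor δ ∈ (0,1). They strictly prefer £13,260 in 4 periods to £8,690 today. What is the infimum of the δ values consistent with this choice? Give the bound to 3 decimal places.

δ > 0.900

Comparing present values: 8690 < δ^4·13260.
So δ^4 > 8690/13260 = 0.65535; taking the 4th root of both positive sides preserves the inequality.
δ > (8690/13260)^(1/4) ≈ 0.900.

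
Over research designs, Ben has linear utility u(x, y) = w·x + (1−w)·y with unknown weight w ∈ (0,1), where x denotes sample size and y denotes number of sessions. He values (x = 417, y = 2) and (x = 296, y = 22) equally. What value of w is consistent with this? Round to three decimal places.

w = 0.142

Equating utilities: w·417 + (1−w)·2 = w·296 + (1−w)·22.
Collecting terms: w·121 = (1−w)·20.
Hence w = 20/(121+20) = 20/141 = 0.142.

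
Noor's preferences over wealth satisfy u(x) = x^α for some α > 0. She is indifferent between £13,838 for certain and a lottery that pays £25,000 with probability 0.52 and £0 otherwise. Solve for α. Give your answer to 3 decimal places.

α ≈ 1.106

Since u(0) = 0, the lottery's EU is 0.52·25000^α.
Equating: 13838^α = 0.52·25000^α, i.e. 0.5535^α = 0.52.
Take logs: α = ln 0.52 / ln(13838/25000) ≈ 1.10562.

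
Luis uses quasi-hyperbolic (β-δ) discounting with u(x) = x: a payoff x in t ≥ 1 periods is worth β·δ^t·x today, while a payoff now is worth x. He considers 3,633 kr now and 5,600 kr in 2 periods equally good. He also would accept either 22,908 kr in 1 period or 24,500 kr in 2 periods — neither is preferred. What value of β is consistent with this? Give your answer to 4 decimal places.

From the later pair, β·δ^1·22908 = β·δ^2·24500; dividing through, δ = 22908/24500 = 0.93502.
The first indifference: 3633 = β·δ^2·5600, so β = 3633/(δ^2·5600) = 3633/(0.87426·5600) ≈ 0.7421.

β ≈ 0.7421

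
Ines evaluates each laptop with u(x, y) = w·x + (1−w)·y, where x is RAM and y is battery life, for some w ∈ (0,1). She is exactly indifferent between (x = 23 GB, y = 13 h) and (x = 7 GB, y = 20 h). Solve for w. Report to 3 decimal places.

w = 0.304

Equating utilities: w·23 + (1−w)·13 = w·7 + (1−w)·20.
Collecting terms: w·16 = (1−w)·7.
The marginal rate of substitution is 7/16, so w = 7/(16+7) = 0.304.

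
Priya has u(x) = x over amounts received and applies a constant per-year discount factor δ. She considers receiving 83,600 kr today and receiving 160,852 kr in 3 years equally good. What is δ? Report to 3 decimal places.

The payoff in 3 years is discounted by δ^3, so u(83600) = δ^3·u(160852) and δ^3 = u(83600)/u(160852).
With u(x) = x: δ^3 = 83600/160852 = 0.51973.
Taking the cube root: δ = 0.51973^(1/3) ≈ 0.804.

δ ≈ 0.804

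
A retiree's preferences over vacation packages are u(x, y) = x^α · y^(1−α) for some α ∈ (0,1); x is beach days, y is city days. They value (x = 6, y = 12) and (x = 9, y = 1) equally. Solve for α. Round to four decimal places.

α ≈ 0.8597

The Cobb–Douglas utilities coincide, so 6^α·12^(1−α) = 9^α·1^(1−α).
Rearrange to (6/9)^α = (1/12)^(1−α) and take logs: α·-0.4054651 = (1−α)·-2.4849066.
So α/(1−α) = (-2.4849066)/(-0.4054651) = 6.1285339, and α = 6.1285339/7.1285339 ≈ 0.8597.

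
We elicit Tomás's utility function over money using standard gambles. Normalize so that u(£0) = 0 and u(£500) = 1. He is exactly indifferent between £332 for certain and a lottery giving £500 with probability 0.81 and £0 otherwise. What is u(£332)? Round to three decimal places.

0.810

u(£332) equals the lottery's expected utility: 0.81·1 + 0.19·0 = 0.81.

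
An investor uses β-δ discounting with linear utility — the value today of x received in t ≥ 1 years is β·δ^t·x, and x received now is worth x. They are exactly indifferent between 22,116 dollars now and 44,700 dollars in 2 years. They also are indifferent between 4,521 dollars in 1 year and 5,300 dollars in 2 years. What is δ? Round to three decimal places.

The second indifference involves only future payoffs, so β cancels: β·δ^1·4521 = β·δ^2·5300, giving δ = 4521/5300 = 0.85302.

δ ≈ 0.853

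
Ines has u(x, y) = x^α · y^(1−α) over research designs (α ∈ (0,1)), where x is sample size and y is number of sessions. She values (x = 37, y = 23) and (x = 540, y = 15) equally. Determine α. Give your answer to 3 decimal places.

α ≈ 0.138

Set the two utilities equal: 37^α·23^(1−α) = 540^α·15^(1−α).
Taking logs: α·ln 37 + (1−α)·ln 23 = α·ln 540 + (1−α)·ln 15, i.e. α·-2.680651 = (1−α)·-0.427444.
With A = -2.680651 and B = -0.427444: α·A = (1−α)·B, so α = B/(A+B) = -0.427444/-3.108095 ≈ 0.138.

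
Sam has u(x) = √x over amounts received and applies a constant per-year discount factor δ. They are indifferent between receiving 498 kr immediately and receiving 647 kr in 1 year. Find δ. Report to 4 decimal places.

The payoff in 1 year is discounted by δ, so u(498) = δ·u(647) and δ = u(498)/u(647).
With u(x) = √x: δ = √498/√647 = √(498/647) = 0.87733.

δ ≈ 0.8773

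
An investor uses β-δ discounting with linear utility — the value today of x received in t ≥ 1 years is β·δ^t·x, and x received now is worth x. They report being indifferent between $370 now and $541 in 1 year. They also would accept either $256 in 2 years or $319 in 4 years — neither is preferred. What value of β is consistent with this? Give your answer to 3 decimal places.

β ≈ 0.763

Both payoffs in the second observation are in the future, so β drops out: δ^2·256 = δ^4·319 ⇒ δ^2 = 256/319 = 0.80251, so δ = 0.89583.
Now use the now-vs-future pair: 370 = β·δ·541 gives β = 370/(0.89583·541) ≈ 0.763.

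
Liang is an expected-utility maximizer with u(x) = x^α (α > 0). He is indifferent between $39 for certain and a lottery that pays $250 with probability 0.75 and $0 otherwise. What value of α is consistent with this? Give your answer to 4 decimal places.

Since u(0) = 0, the lottery's EU is 0.75·250^α.
Setting u(39) equal to that: 39^α = 0.75·250^α ⇒ (39/250)^α = 0.75.
Taking logs: α·ln(39/250) = ln(0.75), so α = -0.2876821 / -1.8578993 ≈ 0.1548.

α ≈ 0.1548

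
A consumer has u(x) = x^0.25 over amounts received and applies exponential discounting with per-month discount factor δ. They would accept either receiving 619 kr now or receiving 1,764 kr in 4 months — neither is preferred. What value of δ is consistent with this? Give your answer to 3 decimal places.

δ ≈ 0.937

Equating discounted utilities: u(619) = δ^4·u(1764) ⇒ δ^4 = u(619)/u(1764).
With u(x) = x^0.25: δ^4 = 619^0.25/1764^0.25 = (619/1764)^0.25 = 0.76966.
Taking the 4th root: δ = 0.76966^(1/4) ≈ 0.937.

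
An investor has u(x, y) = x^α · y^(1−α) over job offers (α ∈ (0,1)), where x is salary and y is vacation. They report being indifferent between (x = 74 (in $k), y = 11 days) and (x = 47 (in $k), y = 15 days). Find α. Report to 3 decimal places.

Set the two utilities equal: 74^α·11^(1−α) = 47^α·15^(1−α).
Taking logs: α·ln 74 + (1−α)·ln 11 = α·ln 47 + (1−α)·ln 15, i.e. α·0.453917 = (1−α)·0.310155.
So α/(1−α) = (0.310155)/(0.453917) = 0.683286, and α = 0.683286/1.683286 ≈ 0.406.

α ≈ 0.406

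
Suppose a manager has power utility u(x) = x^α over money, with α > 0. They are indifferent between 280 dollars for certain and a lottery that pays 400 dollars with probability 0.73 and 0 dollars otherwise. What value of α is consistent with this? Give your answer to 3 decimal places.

α ≈ 0.882

Since u(0) = 0, the lottery's EU is 0.73·400^α.
Equating: 280^α = 0.73·400^α, i.e. 0.7000^α = 0.73.
α = ln(0.73) / ln(280/400) = -0.314711/-0.356675 ≈ 0.882.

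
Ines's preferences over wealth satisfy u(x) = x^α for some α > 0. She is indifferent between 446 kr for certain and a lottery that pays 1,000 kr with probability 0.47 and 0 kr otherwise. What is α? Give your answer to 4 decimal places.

α ≈ 0.9351

The lottery's expected utility is 0.47·u(1000) + 0.53·u(0) = 0.47·1000^α (since u(0) = 0 for α > 0).
Indifference: 446^α = 0.47·1000^α, so (446/1000)^α = 0.47.
Take logs: α = ln 0.47 / ln(446/1000) ≈ 0.935086.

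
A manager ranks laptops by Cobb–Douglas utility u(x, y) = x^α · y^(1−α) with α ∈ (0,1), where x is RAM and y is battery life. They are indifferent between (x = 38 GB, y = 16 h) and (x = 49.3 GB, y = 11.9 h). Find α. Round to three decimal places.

α ≈ 0.532

Set the two utilities equal: 38^α·16^(1−α) = 49.3^α·11.9^(1−α).
Taking logs: α·ln 38 + (1−α)·ln 16 = α·ln 49.3 + (1−α)·ln 11.9, i.e. α·-0.260338 = (1−α)·-0.296050.
So α/(1−α) = (-0.296050)/(-0.260338) = 1.137176, and α = 1.137176/2.137176 ≈ 0.532.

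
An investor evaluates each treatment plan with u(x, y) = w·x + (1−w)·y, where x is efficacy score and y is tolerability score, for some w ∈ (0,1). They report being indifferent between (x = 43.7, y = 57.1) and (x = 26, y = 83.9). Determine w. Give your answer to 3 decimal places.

w = 0.602

Equating utilities: w·43.7 + (1−w)·57.1 = w·26 + (1−w)·83.9.
Collecting terms: w·17.7 = (1−w)·26.8.
The marginal rate of substitution is 26.8/17.7, so w = 26.8/(17.7+26.8) = 0.602.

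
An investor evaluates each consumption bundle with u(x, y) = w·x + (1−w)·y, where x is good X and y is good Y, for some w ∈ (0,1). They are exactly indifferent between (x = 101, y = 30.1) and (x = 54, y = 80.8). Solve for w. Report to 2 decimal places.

Indifference: w·101 + (1−w)·30.1 = w·54 + (1−w)·80.8.
Collecting terms: w·47 = (1−w)·50.7.
Hence w = 50.7/(47+50.7) = 50.7/97.7 = 0.52.

w = 0.52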